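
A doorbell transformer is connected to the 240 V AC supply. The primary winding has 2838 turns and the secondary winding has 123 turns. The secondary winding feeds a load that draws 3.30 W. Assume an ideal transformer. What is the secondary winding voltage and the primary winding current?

V_s = V_p × N_s/N_p = 240 × 123/2838 = 10.402 V.
I_s = P/V_s = 3.30/10.402 = 0.31726 A.
I_p = I_s × N_s/N_p = 0.31726 × 123/2838 = 0.0137 A.

V_s ≈ 10.4 V, I_p ≈ 0.0137 A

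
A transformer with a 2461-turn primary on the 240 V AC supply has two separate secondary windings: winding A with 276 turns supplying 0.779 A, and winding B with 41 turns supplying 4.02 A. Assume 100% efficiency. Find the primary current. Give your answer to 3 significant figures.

V_A = 240 × 276/2461 = 26.916 V; V_B = 240 × 41/2461 = 3.9984 V.
P_out = V_A I_A + V_B I_B = 26.916×0.779 + 3.9984×4.02 = 20.967 + 16.073 = 37.041 W.
Ideal ⇒ P_in = P_out, so I_p = P_out/V_p = 37.041/240 = 0.154 A.

I_p ≈ 0.154 A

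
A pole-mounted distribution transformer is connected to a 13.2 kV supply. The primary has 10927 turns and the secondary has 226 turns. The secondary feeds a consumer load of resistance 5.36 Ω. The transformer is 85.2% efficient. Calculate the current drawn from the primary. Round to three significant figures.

V_s = 13200 × 226/10927 = 273.01 V.
I_s = V_s/R = 273.01/5.36 = 50.935 A.
P_out = V_s I_s = 273.01 × 50.935 = 13906 W.
P_in = P_out/η = 13906/0.852 = 16321 W.
I_p = P_in/V_p = 16321/13200 = 1.24 A.

I_p ≈ 1.24 A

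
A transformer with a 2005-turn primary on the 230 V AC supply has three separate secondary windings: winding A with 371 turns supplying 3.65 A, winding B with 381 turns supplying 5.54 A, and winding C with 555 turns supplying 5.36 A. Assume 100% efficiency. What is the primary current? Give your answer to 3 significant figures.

V_A = 230 × 371/2005 = 42.559 V; V_B = 230 × 381/2005 = 43.706 V; V_C = 230 × 555/2005 = 63.666 V.
P_out = V_A I_A + V_B I_B + V_C I_C = 42.559×3.65 + 43.706×5.54 + 63.666×5.36 = 155.34 + 242.13 + 341.25 = 738.72 W.
Ideal ⇒ P_in = P_out, so I_p = P_out/V_p = 738.72/230 = 3.21 A.

I_p ≈ 3.21 A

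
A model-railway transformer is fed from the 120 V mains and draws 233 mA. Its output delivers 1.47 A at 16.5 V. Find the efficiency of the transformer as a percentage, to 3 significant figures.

P_in = 120 × 0.233 = 27.9600 W.
P_out = 16.5 × 1.47 = 24.2550 W.
η = P_out/P_in = 24.2550/27.9600 = 0.867.

η ≈ 86.7%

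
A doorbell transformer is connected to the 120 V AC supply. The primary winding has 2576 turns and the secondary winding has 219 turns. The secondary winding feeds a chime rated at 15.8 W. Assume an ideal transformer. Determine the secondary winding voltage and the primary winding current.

V_s = V_p × N_s/N_p = 120 × 219/2576 = 10.202 V.
I_s = P/V_s = 15.8/10.202 = 1.5487 A.
I_p = I_s × N_s/N_p = 1.5487 × 219/2576 = 0.132 A.

V_s ≈ 10.2 V, I_p ≈ 0.132 A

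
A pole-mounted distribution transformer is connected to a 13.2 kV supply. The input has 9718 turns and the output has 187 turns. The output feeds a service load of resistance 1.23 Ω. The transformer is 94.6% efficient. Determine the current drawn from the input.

I_in ≈ 4.20 A

V_out = 13200 × 187/9718 = 254.00 V.
I_out = V_out/R = 254.00/1.23 = 206.51 A.
P_out = V_out I_out = 254.00 × 206.51 = 52453 W.
P_in = P_out/η = 52453/0.946 = 55447 W.
I_in = P_in/V_in = 55447/13200 = 4.20 A.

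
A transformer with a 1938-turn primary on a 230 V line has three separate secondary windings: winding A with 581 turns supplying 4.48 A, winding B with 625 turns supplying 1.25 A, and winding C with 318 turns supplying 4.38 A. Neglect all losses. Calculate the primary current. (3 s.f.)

V_A = 230 × 581/1938 = 68.953 V; V_B = 230 × 625/1938 = 74.174 V; V_C = 230 × 318/1938 = 37.740 V.
P_out = V_A I_A + V_B I_B + V_C I_C = 68.953×4.48 + 74.174×1.25 + 37.740×4.38 = 308.91 + 92.718 + 165.30 = 566.93 W.
Ideal ⇒ P_in = P_out, so I_p = P_out/V_p = 566.93/230 = 2.46 A.

I_p ≈ 2.46 A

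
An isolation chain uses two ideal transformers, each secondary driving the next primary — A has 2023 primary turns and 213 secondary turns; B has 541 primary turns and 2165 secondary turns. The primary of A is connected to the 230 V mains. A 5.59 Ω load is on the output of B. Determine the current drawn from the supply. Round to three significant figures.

Secondary of A: V = 230.00 × 213/2023 = 24.217 V.
Secondary of B: V = 24.217 × 2165/541 = 96.911 V.
I_load = 96.911/5.59 = 17.336 A, so P_out = 96.911 × 17.336 = 1680.1 W.
All ideal ⇒ P_in = P_out, so I_supply = 1680.1/230 = 7.30 A.

I_supply ≈ 7.30 A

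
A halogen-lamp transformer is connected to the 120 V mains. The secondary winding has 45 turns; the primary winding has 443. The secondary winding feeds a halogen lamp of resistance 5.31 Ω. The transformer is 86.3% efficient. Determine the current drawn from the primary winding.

V_s = 120 × 45/443 = 12.190 V.
I_s = V_s/R = 12.190/5.31 = 2.2956 A.
P_out = V_s I_s = 12.190 × 2.2956 = 27.982 W.
P_in = P_out/η = 27.982/0.863 = 32.425 W.
I_p = P_in/V_p = 32.425/120 = 0.270 A.

I_p ≈ 0.270 A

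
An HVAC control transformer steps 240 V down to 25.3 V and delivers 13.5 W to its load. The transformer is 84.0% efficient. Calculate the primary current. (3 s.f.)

I_p ≈ 0.0670 A

P_in = P_out/η = 13.5/0.840 = 16.071 W.
I_p = P_in/V_p = 16.071/240 = 0.0670 A.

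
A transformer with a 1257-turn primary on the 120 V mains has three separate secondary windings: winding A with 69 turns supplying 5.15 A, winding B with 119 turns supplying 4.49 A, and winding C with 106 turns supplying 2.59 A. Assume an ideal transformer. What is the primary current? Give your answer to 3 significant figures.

V_A = 120 × 69/1257 = 6.5871 V; V_B = 120 × 119/1257 = 11.360 V; V_C = 120 × 106/1257 = 10.119 V.
P_out = V_A I_A + V_B I_B + V_C I_C = 6.5871×5.15 + 11.360×4.49 + 10.119×2.59 = 33.924 + 51.008 + 26.209 = 111.14 W.
Ideal ⇒ P_in = P_out, so I_p = P_out/V_p = 111.14/120 = 0.926 A.

I_p ≈ 0.926 A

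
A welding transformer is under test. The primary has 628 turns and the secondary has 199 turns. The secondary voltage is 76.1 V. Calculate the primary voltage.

V_p ≈ 240 V

V_p/V_s = N_p/N_s, so V_p = 76.1 × 628/199 = 240 V.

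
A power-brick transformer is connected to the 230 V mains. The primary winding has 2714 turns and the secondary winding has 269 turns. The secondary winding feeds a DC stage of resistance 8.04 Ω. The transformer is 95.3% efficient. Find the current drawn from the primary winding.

V_s = 230 × 269/2714 = 22.797 V.
I_s = V_s/R = 22.797/8.04 = 2.8354 A.
P_out = V_s I_s = 22.797 × 2.8354 = 64.637 W.
P_in = P_out/η = 64.637/0.953 = 67.825 W.
I_p = P_in/V_p = 67.825/230 = 0.295 A.

I_p ≈ 0.295 A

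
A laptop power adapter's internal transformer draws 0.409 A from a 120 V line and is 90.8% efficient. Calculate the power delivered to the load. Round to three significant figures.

P_in = V_in I_in = 120 × 0.409 = 49.080 W.
P_out = η P_in = 0.908 × 49.080 = 44.6 W.

P_out ≈ 44.6 W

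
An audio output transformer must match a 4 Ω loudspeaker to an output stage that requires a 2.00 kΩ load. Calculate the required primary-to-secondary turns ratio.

Z_p/Z_s = (N_p/N_s)², so N_p/N_s = √(2000/4) = √500 = 22.4.

N_p/N_s ≈ 22.4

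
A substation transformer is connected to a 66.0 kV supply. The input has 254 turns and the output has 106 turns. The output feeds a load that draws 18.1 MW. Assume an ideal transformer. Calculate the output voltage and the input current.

V_out ≈ 27500 V, I_in ≈ 274 A

V_out = V_in × N_out/N_in = 66000 × 106/254 = 27543 V.
I_out = P/V_out = 1.81×10^7/27543 = 657.15 A.
I_in = I_out × N_out/N_in = 657.15 × 106/254 = 274 A.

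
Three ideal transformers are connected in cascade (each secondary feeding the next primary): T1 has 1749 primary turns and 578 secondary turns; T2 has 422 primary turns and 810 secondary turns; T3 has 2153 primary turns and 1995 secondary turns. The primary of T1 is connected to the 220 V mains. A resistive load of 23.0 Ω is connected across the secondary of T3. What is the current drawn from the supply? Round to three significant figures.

After T1: V = 220.00 × 578/1749 = 72.704 V.
After T2: V = 72.704 × 810/422 = 139.55 V.
After T3: V = 139.55 × 1995/2153 = 129.31 V.
I_load = 129.31/23.0 = 5.6222 A, so P_out = 129.31 × 5.6222 = 727.00 W.
All ideal ⇒ P_in = P_out, so I_supply = 727.00/220 = 3.30 A.

I_supply ≈ 3.30 A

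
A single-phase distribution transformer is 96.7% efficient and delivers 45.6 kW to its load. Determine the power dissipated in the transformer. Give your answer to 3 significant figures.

P_in = P_out/η = 45600/0.967 = 47156.2 W.
P_loss = P_in − P_out = 47156.2 − 45600 = 1560 W.

P_loss ≈ 1560 W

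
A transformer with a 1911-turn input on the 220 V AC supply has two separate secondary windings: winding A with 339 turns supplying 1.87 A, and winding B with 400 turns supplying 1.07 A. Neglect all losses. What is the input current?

I_in ≈ 0.556 A

V_A = 220 × 339/1911 = 39.027 V; V_B = 220 × 400/1911 = 46.049 V.
P_out = V_A I_A + V_B I_B = 39.027×1.87 + 46.049×1.07 = 72.980 + 49.273 = 122.25 W.
Ideal ⇒ P_in = P_out, so I_in = P_out/V_in = 122.25/220 = 0.556 A.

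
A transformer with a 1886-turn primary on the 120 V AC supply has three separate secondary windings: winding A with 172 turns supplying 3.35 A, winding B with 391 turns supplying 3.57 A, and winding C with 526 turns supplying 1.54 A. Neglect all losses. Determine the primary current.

V_A = 120 × 172/1886 = 10.944 V; V_B = 120 × 391/1886 = 24.878 V; V_C = 120 × 526/1886 = 33.468 V.
P_out = V_A I_A + V_B I_B + V_C I_C = 10.944×3.35 + 24.878×3.57 + 33.468×1.54 = 36.662 + 88.815 + 51.540 = 177.02 W.
Ideal ⇒ P_in = P_out, so I_p = P_out/V_p = 177.02/120 = 1.48 A.

I_p ≈ 1.48 A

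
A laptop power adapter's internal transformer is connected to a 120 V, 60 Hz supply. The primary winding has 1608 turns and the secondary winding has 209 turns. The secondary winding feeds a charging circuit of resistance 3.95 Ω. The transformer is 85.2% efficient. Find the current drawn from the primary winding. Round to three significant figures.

V_s = 120 × 209/1608 = 15.597 V.
I_s = V_s/R = 15.597/3.95 = 3.9486 A.
P_out = V_s I_s = 15.597 × 3.9486 = 61.587 W.
P_in = P_out/η = 61.587/0.852 = 72.285 W.
I_p = P_in/V_p = 72.285/120 = 0.602 A.

I_p ≈ 0.602 A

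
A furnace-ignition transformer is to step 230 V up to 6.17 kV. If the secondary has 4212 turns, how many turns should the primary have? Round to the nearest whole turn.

N_p/N_s = V_p/V_s, so N_p = 4212 × 230/6170 = 157.0 ≈ 157 turns.

N_p = 157 turns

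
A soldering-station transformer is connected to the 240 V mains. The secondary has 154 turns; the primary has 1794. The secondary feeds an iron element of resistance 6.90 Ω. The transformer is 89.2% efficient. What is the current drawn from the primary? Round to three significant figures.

I_p ≈ 0.287 A

V_s = 240 × 154/1794 = 20.602 V.
I_s = V_s/R = 20.602/6.90 = 2.9858 A.
P_out = V_s I_s = 20.602 × 2.9858 = 61.513 W.
P_in = P_out/η = 61.513/0.892 = 68.961 W.
I_p = P_in/V_p = 68.961/240 = 0.287 A.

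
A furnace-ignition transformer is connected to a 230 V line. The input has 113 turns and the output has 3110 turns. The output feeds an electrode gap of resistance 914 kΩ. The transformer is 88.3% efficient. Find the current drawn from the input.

V_out = 230 × 3110/113 = 6330.1 V.
I_out = V_out/R = 6330.1/914000 = 0.0069257 A.
P_out = V_out I_out = 6330.1 × 0.0069257 = 43.840 W.
P_in = P_out/η = 43.840/0.883 = 49.649 W.
I_in = P_in/V_in = 49.649/230 = 0.216 A.

I_in ≈ 0.216 A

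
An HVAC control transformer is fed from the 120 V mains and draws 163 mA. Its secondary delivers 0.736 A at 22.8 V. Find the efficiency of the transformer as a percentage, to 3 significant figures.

P_in = 120 × 0.163 = 19.5600 W.
P_out = 22.8 × 0.736 = 16.7808 W.
η = P_out/P_in = 16.7808/19.5600 = 0.858.

η ≈ 85.8%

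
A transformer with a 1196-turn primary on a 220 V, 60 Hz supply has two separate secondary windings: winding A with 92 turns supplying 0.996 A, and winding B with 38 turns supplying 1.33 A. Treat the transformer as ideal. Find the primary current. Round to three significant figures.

V_A = 220 × 92/1196 = 16.923 V; V_B = 220 × 38/1196 = 6.9900 V.
P_out = V_A I_A + V_B I_B = 16.923×0.996 + 6.9900×1.33 = 16.855 + 9.2967 = 26.152 W.
Ideal ⇒ P_in = P_out, so I_p = P_out/V_p = 26.152/220 = 0.119 A.

I_p ≈ 0.119 A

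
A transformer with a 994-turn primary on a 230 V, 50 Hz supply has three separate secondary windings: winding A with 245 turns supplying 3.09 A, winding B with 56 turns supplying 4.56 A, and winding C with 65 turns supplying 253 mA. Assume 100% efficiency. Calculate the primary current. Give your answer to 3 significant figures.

V_A = 230 × 245/994 = 56.690 V; V_B = 230 × 56/994 = 12.958 V; V_C = 230 × 65/994 = 15.040 V.
P_out = V_A I_A + V_B I_B + V_C I_C = 56.690×3.09 + 12.958×4.56 + 15.040×0.253 = 175.17 + 59.087 + 3.8052 = 238.07 W.
Ideal ⇒ P_in = P_out, so I_p = P_out/V_p = 238.07/230 = 1.04 A.

I_p ≈ 1.04 A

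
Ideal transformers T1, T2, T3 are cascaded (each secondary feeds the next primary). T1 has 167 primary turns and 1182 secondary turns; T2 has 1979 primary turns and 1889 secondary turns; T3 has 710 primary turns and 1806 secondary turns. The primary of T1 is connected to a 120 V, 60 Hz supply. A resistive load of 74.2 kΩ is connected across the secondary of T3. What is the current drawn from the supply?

I_supply ≈ 0.478 A

Secondary of T1: V = 120.00 × 1182/167 = 849.34 V.
Secondary of T2: V = 849.34 × 1889/1979 = 810.72 V.
Secondary of T3: V = 810.72 × 1806/710 = 2062.2 V.
I_load = 2062.2/74200 = 0.027792 A, so P_out = 2062.2 × 0.027792 = 57.313 W.
All ideal ⇒ P_in = P_out, so I_supply = 57.313/120 = 0.478 A.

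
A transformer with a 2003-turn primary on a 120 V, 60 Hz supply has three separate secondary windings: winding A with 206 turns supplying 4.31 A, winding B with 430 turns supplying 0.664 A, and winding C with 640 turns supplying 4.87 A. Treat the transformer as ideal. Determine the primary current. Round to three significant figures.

I_p ≈ 2.14 A

V_A = 120 × 206/2003 = 12.341 V; V_B = 120 × 430/2003 = 25.761 V; V_C = 120 × 640/2003 = 38.342 V.
P_out = V_A I_A + V_B I_B + V_C I_C = 12.341×4.31 + 25.761×0.664 + 38.342×4.87 = 53.192 + 17.106 + 186.73 = 257.03 W.
Ideal ⇒ P_in = P_out, so I_p = P_out/V_p = 257.03/120 = 2.14 A.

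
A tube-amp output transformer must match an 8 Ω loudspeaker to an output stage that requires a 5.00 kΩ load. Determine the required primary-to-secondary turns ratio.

N_p/N_s ≈ 25.0

Z_p/Z_s = (N_p/N_s)², so N_p/N_s = √(5000/8) = √625 = 25.0.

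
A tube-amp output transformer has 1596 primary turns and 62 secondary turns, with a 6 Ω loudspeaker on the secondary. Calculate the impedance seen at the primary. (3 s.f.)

Z_p = (N_p/N_s)² × Z_s = (1596/62)² × 6 = 3980 Ω.

Z_p ≈ 3980 Ω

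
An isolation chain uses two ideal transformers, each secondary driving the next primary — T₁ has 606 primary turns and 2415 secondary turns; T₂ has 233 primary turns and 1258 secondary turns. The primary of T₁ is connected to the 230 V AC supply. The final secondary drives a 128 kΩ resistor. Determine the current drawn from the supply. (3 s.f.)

Secondary of T₁: V = 230.00 × 2415/606 = 916.58 V.
Secondary of T₂: V = 916.58 × 1258/233 = 4948.8 V.
I_load = 4948.8/128000 = 0.038662 A, so P_out = 4948.8 × 0.038662 = 191.33 W.
All ideal ⇒ P_in = P_out, so I_supply = 191.33/230 = 0.832 A.

I_supply ≈ 0.832 A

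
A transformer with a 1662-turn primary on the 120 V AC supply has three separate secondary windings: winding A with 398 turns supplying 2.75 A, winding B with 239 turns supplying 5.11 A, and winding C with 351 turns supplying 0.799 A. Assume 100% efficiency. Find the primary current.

I_p ≈ 1.56 A

V_A = 120 × 398/1662 = 28.736 V; V_B = 120 × 239/1662 = 17.256 V; V_C = 120 × 351/1662 = 25.343 V.
P_out = V_A I_A + V_B I_B + V_C I_C = 28.736×2.75 + 17.256×5.11 + 25.343×0.799 = 79.025 + 88.180 + 20.249 = 187.45 W.
Ideal ⇒ P_in = P_out, so I_p = P_out/V_p = 187.45/120 = 1.56 A.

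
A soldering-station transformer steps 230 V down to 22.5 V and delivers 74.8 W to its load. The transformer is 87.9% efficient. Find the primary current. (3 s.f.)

I_p ≈ 0.370 A

P_in = P_out/η = 74.8/0.879 = 85.097 W.
I_p = P_in/V_p = 85.097/230 = 0.370 A.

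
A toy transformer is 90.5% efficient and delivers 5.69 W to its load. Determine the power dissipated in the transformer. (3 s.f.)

P_in = P_out/η = 5.69/0.905 = 6.28729 W.
P_loss = P_in − P_out = 6.28729 − 5.69 = 0.597 W.

P_loss ≈ 0.597 W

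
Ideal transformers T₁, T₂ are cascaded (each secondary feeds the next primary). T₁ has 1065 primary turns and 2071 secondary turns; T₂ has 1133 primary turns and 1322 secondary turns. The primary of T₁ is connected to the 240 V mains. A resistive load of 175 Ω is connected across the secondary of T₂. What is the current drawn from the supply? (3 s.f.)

Secondary of T₁: V = 240.00 × 2071/1065 = 466.70 V.
Secondary of T₂: V = 466.70 × 1322/1133 = 544.56 V.
I_load = 544.56/175 = 3.1118 A, so P_out = 544.56 × 3.1118 = 1694.5 W.
All ideal ⇒ P_in = P_out, so I_supply = 1694.5/240 = 7.06 A.

I_supply ≈ 7.06 A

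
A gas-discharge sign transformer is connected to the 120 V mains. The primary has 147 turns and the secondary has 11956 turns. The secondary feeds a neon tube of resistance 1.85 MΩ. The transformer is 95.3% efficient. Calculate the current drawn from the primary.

I_p ≈ 0.450 A

V_s = 120 × 11956/147 = 9760.0 V.
I_s = V_s/R = 9760.0/(1.85×10^6) = 0.0052757 A.
P_out = V_s I_s = 9760.0 × 0.0052757 = 51.491 W.
P_in = P_out/η = 51.491/0.953 = 54.030 W.
I_p = P_in/V_p = 54.030/120 = 0.450 A.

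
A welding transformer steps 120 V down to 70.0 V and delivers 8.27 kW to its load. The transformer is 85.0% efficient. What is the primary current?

P_in = P_out/η = 8270/0.850 = 9729.4 W.
I_p = P_in/V_p = 9729.4/120 = 81.1 A.

I_p ≈ 81.1 A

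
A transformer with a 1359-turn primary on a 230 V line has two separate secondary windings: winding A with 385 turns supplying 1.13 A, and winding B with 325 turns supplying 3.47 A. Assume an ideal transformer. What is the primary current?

V_A = 230 × 385/1359 = 65.158 V; V_B = 230 × 325/1359 = 55.004 V.
P_out = V_A I_A + V_B I_B = 65.158×1.13 + 55.004×3.47 = 73.629 + 190.86 = 264.49 W.
Ideal ⇒ P_in = P_out, so I_p = P_out/V_p = 264.49/230 = 1.15 A.

I_p ≈ 1.15 A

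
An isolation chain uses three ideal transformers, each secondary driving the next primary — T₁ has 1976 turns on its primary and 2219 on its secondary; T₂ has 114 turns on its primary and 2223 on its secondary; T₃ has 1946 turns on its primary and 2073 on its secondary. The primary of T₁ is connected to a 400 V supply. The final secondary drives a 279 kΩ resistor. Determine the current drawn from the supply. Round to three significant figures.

I_supply ≈ 0.780 A

Secondary of T₁: V = 400.00 × 2219/1976 = 449.19 V.
Secondary of T₂: V = 449.19 × 2223/114 = 8759.2 V.
Secondary of T₃: V = 8759.2 × 2073/1946 = 9330.9 V.
I_load = 9330.9/279000 = 0.033444 A, so P_out = 9330.9 × 0.033444 = 312.06 W.
All ideal ⇒ P_in = P_out, so I_supply = 312.06/400 = 0.780 A.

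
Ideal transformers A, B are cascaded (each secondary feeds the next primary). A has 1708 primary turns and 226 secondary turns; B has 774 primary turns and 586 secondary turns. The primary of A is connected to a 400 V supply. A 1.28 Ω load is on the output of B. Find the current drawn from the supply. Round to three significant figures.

After A: V = 400.00 × 226/1708 = 52.927 V.
After B: V = 52.927 × 586/774 = 40.072 V.
I_load = 40.072/1.28 = 31.306 A, so P_out = 40.072 × 31.306 = 1254.5 W.
All ideal ⇒ P_in = P_out, so I_supply = 1254.5/400 = 3.14 A.

I_supply ≈ 3.14 A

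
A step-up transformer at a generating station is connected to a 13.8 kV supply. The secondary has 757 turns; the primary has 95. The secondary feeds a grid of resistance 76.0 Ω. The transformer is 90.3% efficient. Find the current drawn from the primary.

I_p ≈ 12800 A

V_s = 13800 × 757/95 = 109960 V.
I_s = V_s/R = 109960/76.0 = 1446.9 A.
P_out = V_s I_s = 109960 × 1446.9 = 1.5911×10^8 W.
P_in = P_out/η = 1.5911×10^8/0.903 = 1.7620×10^8 W.
I_p = P_in/V_p = 1.7620×10^8/13800 = 12800 A.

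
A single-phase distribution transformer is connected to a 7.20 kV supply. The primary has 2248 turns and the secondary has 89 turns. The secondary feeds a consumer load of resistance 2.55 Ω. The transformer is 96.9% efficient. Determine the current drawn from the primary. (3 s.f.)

V_s = 7200 × 89/2248 = 285.05 V.
I_s = V_s/R = 285.05/2.55 = 111.79 A.
P_out = V_s I_s = 285.05 × 111.79 = 31865 W.
P_in = P_out/η = 31865/0.969 = 32884 W.
I_p = P_in/V_p = 32884/7200 = 4.57 A.

I_p ≈ 4.57 A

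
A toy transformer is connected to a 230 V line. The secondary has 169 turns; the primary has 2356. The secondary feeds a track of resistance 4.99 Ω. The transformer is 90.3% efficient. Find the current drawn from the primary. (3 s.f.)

I_p ≈ 0.263 A

V_s = 230 × 169/2356 = 16.498 V.
I_s = V_s/R = 16.498/4.99 = 3.3063 A.
P_out = V_s I_s = 16.498 × 3.3063 = 54.548 W.
P_in = P_out/η = 54.548/0.903 = 60.407 W.
I_p = P_in/V_p = 60.407/230 = 0.263 A.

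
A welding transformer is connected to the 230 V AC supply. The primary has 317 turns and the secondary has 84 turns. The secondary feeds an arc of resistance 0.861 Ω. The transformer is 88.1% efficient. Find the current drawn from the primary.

V_s = 230 × 84/317 = 60.946 V.
I_s = V_s/R = 60.946/0.861 = 70.786 A.
P_out = V_s I_s = 60.946 × 70.786 = 4314.1 W.
P_in = P_out/η = 4314.1/0.881 = 4896.8 W.
I_p = P_in/V_p = 4896.8/230 = 21.3 A.

I_p ≈ 21.3 A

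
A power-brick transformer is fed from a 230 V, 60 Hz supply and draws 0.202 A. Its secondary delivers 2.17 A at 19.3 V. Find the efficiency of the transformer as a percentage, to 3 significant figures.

P_in = 230 × 0.202 = 46.4600 W.
P_out = 19.3 × 2.17 = 41.8810 W.
η = P_out/P_in = 41.8810/46.4600 = 0.901.

η ≈ 90.1%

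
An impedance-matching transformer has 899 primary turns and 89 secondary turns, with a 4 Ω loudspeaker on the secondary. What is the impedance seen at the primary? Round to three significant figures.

Z_p = (N_p/N_s)² × Z_s = (899/89)² × 4 = 408 Ω.

Z_p ≈ 408 Ω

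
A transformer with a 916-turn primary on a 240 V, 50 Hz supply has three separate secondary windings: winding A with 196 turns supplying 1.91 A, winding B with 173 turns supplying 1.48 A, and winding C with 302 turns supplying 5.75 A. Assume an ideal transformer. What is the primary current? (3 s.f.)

V_A = 240 × 196/916 = 51.354 V; V_B = 240 × 173/916 = 45.328 V; V_C = 240 × 302/916 = 79.127 V.
P_out = V_A I_A + V_B I_B + V_C I_C = 51.354×1.91 + 45.328×1.48 + 79.127×5.75 = 98.086 + 67.085 + 454.98 = 620.15 W.
Ideal ⇒ P_in = P_out, so I_p = P_out/V_p = 620.15/240 = 2.58 A.

I_p ≈ 2.58 A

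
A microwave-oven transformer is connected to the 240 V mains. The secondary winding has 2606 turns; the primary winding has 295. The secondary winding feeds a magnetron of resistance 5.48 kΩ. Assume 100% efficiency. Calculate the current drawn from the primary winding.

I_p ≈ 3.42 A

V_s = V_p × N_s/N_p = 240 × 2606/295 = 2120.1 V.
I_s = V_s/R = 2120.1/5480 = 0.38689 A.
For an ideal transformer I_p N_p = I_s N_s, so I_p = 0.38689 × 2606/295 = 3.42 A.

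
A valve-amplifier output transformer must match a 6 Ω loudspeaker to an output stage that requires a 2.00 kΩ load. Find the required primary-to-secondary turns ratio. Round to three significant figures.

N_p/N_s ≈ 18.3

Z_p/Z_s = (N_p/N_s)², so N_p/N_s = √(2000/6) = √333 = 18.3.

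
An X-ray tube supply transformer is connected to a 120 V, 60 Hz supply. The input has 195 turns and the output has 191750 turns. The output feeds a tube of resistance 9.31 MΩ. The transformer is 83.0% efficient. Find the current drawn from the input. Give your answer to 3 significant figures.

I_in ≈ 15.0 A

V_out = 120 × 191750/195 = 118000 V.
I_out = V_out/R = 118000/(9.31×10^6) = 0.012675 A.
P_out = V_out I_out = 118000 × 0.012675 = 1495.6 W.
P_in = P_out/η = 1495.6/0.830 = 1801.9 W.
I_in = P_in/V_in = 1801.9/120 = 15.0 A.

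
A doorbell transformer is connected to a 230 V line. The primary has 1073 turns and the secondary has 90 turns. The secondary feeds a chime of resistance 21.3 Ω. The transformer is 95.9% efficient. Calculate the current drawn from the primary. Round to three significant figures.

I_p ≈ 0.0792 A

V_s = 230 × 90/1073 = 19.292 V.
I_s = V_s/R = 19.292/21.3 = 0.90571 A.
P_out = V_s I_s = 19.292 × 0.90571 = 17.473 W.
P_in = P_out/η = 17.473/0.959 = 18.220 W.
I_p = P_in/V_p = 18.220/230 = 0.0792 A.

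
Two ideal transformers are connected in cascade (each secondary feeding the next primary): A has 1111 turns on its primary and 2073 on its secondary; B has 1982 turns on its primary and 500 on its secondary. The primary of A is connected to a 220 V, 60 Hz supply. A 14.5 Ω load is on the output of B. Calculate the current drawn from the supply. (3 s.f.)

I_supply ≈ 3.36 A

After A: V = 220.00 × 2073/1111 = 410.50 V.
After B: V = 410.50 × 500/1982 = 103.56 V.
I_load = 103.56/14.5 = 7.1418 A, so P_out = 103.56 × 7.1418 = 739.57 W.
All ideal ⇒ P_in = P_out, so I_supply = 739.57/220 = 3.36 A.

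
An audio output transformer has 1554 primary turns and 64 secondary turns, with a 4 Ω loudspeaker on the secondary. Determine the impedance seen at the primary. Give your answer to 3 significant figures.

Z_p = (N_p/N_s)² × Z_s = (1554/64)² × 4 = 2360 Ω.

Z_p ≈ 2360 Ω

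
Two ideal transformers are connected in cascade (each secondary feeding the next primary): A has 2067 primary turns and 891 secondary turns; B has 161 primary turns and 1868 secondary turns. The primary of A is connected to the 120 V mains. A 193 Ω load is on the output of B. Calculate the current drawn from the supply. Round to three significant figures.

Secondary of A: V = 120.00 × 891/2067 = 51.727 V.
Secondary of B: V = 51.727 × 1868/161 = 600.16 V.
I_load = 600.16/193 = 3.1097 A, so P_out = 600.16 × 3.1097 = 1866.3 W.
All ideal ⇒ P_in = P_out, so I_supply = 1866.3/120 = 15.6 A.

I_supply ≈ 15.6 A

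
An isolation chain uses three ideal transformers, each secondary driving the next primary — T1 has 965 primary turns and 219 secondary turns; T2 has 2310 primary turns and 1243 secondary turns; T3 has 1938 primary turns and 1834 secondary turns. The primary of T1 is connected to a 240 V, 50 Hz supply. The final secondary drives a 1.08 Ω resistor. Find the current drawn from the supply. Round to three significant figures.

Secondary of T1: V = 240.00 × 219/965 = 54.466 V.
Secondary of T2: V = 54.466 × 1243/2310 = 29.308 V.
Secondary of T3: V = 29.308 × 1834/1938 = 27.735 V.
I_load = 27.735/1.08 = 25.681 A, so P_out = 27.735 × 25.681 = 712.27 W.
All ideal ⇒ P_in = P_out, so I_supply = 712.27/240 = 2.97 A.

I_supply ≈ 2.97 A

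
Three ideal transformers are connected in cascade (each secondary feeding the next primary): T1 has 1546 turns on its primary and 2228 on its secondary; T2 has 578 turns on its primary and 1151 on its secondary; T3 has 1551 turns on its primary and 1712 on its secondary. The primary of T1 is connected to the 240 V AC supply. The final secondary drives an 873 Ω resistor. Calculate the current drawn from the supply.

I_supply ≈ 2.76 A

Secondary of T1: V = 240.00 × 2228/1546 = 345.87 V.
Secondary of T2: V = 345.87 × 1151/578 = 688.75 V.
Secondary of T3: V = 688.75 × 1712/1551 = 760.25 V.
I_load = 760.25/873 = 0.87085 A, so P_out = 760.25 × 0.87085 = 662.06 W.
All ideal ⇒ P_in = P_out, so I_supply = 662.06/240 = 2.76 A.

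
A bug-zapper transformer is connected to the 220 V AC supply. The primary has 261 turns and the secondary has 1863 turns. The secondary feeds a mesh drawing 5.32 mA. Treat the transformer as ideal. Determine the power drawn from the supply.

P ≈ 8.35 W

I_p = I_s × N_s/N_p = 0.00532 × 1863/261 = 0.037974 A.
P = V_p I_p = 220 × 0.037974 = 8.35 W.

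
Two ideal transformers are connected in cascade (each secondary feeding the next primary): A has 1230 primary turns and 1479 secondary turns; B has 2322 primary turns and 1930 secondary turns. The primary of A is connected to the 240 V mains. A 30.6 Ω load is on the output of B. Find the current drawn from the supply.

Secondary of A: V = 240.00 × 1479/1230 = 288.59 V.
Secondary of B: V = 288.59 × 1930/2322 = 239.87 V.
I_load = 239.87/30.6 = 7.8388 A, so P_out = 239.87 × 7.8388 = 1880.3 W.
All ideal ⇒ P_in = P_out, so I_supply = 1880.3/240 = 7.83 A.

I_supply ≈ 7.83 A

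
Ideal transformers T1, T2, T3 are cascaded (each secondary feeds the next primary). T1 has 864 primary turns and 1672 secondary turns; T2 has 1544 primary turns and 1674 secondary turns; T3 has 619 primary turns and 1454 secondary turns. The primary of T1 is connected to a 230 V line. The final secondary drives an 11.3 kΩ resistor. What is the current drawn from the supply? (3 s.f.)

I_supply ≈ 0.494 A

Secondary of T1: V = 230.00 × 1672/864 = 445.09 V.
Secondary of T2: V = 445.09 × 1674/1544 = 482.57 V.
Secondary of T3: V = 482.57 × 1454/619 = 1133.5 V.
I_load = 1133.5/11300 = 0.10031 A, so P_out = 1133.5 × 0.10031 = 113.71 W.
All ideal ⇒ P_in = P_out, so I_supply = 113.71/230 = 0.494 A.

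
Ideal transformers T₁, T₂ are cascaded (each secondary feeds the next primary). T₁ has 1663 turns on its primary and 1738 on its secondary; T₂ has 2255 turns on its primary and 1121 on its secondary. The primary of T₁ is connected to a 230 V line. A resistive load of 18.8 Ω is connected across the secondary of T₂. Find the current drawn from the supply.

After T₁: V = 230.00 × 1738/1663 = 240.37 V.
After T₂: V = 240.37 × 1121/2255 = 119.49 V.
I_load = 119.49/18.8 = 6.3560 A, so P_out = 119.49 × 6.3560 = 759.51 W.
All ideal ⇒ P_in = P_out, so I_supply = 759.51/230 = 3.30 A.

I_supply ≈ 3.30 A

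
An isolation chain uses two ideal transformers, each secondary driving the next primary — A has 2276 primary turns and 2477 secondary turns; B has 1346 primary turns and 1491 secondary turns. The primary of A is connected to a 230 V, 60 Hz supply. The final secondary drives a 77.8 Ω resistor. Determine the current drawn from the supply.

I_supply ≈ 4.30 A

After A: V = 230.00 × 2477/2276 = 250.31 V.
After B: V = 250.31 × 1491/1346 = 277.28 V.
I_load = 277.28/77.8 = 3.5640 A, so P_out = 277.28 × 3.5640 = 988.21 W.
All ideal ⇒ P_in = P_out, so I_supply = 988.21/230 = 4.30 A.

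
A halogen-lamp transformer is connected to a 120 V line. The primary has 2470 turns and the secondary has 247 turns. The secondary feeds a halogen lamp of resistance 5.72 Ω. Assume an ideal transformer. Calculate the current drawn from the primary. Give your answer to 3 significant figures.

I_p ≈ 0.210 A

V_s = V_p × N_s/N_p = 120 × 247/2470 = 12.000 V.
I_s = V_s/R = 12.000/5.72 = 2.0979 A.
For an ideal transformer I_p N_p = I_s N_s, so I_p = 2.0979 × 247/2470 = 0.210 A.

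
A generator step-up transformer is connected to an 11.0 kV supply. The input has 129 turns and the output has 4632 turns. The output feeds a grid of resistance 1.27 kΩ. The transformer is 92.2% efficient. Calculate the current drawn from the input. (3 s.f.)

I_in ≈ 12100 A

V_out = 11000 × 4632/129 = 394980 V.
I_out = V_out/R = 394980/1270 = 311.01 A.
P_out = V_out I_out = 394980 × 311.01 = 1.2284×10^8 W.
P_in = P_out/η = 1.2284×10^8/0.922 = 1.3323×10^8 W.
I_in = P_in/V_in = 1.3323×10^8/11000 = 12100 A.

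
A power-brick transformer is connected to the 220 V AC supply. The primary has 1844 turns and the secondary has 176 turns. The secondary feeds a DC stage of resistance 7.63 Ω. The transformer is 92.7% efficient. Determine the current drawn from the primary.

I_p ≈ 0.283 A

V_s = 220 × 176/1844 = 20.998 V.
I_s = V_s/R = 20.998/7.63 = 2.7520 A.
P_out = V_s I_s = 20.998 × 2.7520 = 57.786 W.
P_in = P_out/η = 57.786/0.927 = 62.337 W.
I_p = P_in/V_p = 62.337/220 = 0.283 A.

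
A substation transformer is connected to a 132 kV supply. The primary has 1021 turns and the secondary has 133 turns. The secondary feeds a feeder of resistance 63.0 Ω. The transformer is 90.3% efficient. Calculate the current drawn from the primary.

I_p ≈ 39.4 A

V_s = 132000 × 133/1021 = 17195 V.
I_s = V_s/R = 17195/63.0 = 272.94 A.
P_out = V_s I_s = 17195 × 272.94 = 4.6931×10^6 W.
P_in = P_out/η = 4.6931×10^6/0.903 = 5.1972×10^6 W.
I_p = P_in/V_p = 5.1972×10^6/132000 = 39.4 A.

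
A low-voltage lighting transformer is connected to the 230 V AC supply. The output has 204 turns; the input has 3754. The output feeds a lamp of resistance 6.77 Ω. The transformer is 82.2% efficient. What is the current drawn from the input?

I_in ≈ 0.122 A

V_out = 230 × 204/3754 = 12.499 V.
I_out = V_out/R = 12.499/6.77 = 1.8462 A.
P_out = V_out I_out = 12.499 × 1.8462 = 23.075 W.
P_in = P_out/η = 23.075/0.822 = 28.072 W.
I_in = P_in/V_in = 28.072/230 = 0.122 A.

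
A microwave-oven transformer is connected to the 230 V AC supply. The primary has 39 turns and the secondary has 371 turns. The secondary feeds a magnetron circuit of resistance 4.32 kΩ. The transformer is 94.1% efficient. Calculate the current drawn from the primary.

I_p ≈ 5.12 A

V_s = 230 × 371/39 = 2187.9 V.
I_s = V_s/R = 2187.9/4320 = 0.50647 A.
P_out = V_s I_s = 2187.9 × 0.50647 = 1108.1 W.
P_in = P_out/η = 1108.1/0.941 = 1177.6 W.
I_p = P_in/V_p = 1177.6/230 = 5.12 A.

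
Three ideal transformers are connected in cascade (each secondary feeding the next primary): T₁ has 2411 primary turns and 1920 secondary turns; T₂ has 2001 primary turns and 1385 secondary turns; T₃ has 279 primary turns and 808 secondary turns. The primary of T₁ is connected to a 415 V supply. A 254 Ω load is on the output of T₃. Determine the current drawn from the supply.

Secondary of T₁: V = 415.00 × 1920/2411 = 330.49 V.
Secondary of T₂: V = 330.49 × 1385/2001 = 228.75 V.
Secondary of T₃: V = 228.75 × 808/279 = 662.46 V.
I_load = 662.46/254 = 2.6081 A, so P_out = 662.46 × 2.6081 = 1727.8 W.
All ideal ⇒ P_in = P_out, so I_supply = 1727.8/415 = 4.16 A.

I_supply ≈ 4.16 A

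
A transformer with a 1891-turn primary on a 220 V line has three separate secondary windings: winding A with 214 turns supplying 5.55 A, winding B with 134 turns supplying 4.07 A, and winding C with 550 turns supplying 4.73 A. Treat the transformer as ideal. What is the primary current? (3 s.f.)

I_p ≈ 2.29 A

V_A = 220 × 214/1891 = 24.897 V; V_B = 220 × 134/1891 = 15.590 V; V_C = 220 × 550/1891 = 63.987 V.
P_out = V_A I_A + V_B I_B + V_C I_C = 24.897×5.55 + 15.590×4.07 + 63.987×4.73 = 138.18 + 63.450 + 302.66 = 504.29 W.
Ideal ⇒ P_in = P_out, so I_p = P_out/V_p = 504.29/220 = 2.29 A.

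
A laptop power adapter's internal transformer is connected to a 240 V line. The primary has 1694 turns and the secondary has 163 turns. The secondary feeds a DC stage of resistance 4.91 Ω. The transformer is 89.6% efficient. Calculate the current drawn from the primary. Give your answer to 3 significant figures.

V_s = 240 × 163/1694 = 23.093 V.
I_s = V_s/R = 23.093/4.91 = 4.7033 A.
P_out = V_s I_s = 23.093 × 4.7033 = 108.61 W.
P_in = P_out/η = 108.61/0.896 = 121.22 W.
I_p = P_in/V_p = 121.22/240 = 0.505 A.

I_p ≈ 0.505 A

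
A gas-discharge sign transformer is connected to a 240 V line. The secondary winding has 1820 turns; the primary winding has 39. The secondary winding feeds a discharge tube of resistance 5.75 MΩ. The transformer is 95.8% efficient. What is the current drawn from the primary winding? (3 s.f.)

I_p ≈ 0.0949 A

V_s = 240 × 1820/39 = 11200 V.
I_s = V_s/R = 11200/(5.75×10^6) = 0.0019478 A.
P_out = V_s I_s = 11200 × 0.0019478 = 21.816 W.
P_in = P_out/η = 21.816/0.958 = 22.772 W.
I_p = P_in/V_p = 22.772/240 = 0.0949 A.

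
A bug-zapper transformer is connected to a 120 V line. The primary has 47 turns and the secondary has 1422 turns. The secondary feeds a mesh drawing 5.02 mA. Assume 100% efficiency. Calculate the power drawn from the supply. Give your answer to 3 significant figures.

I_p = I_s × N_s/N_p = 0.00502 × 1422/47 = 0.15188 A.
P = V_p I_p = 120 × 0.15188 = 18.2 W.

P ≈ 18.2 W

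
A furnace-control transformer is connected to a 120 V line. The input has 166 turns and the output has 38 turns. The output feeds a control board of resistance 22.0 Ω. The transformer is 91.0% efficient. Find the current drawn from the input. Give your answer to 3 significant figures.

I_in ≈ 0.314 A

V_out = 120 × 38/166 = 27.470 V.
I_out = V_out/R = 27.470/22.0 = 1.2486 A.
P_out = V_out I_out = 27.470 × 1.2486 = 34.300 W.
P_in = P_out/η = 34.300/0.910 = 37.692 W.
I_in = P_in/V_in = 37.692/120 = 0.314 A.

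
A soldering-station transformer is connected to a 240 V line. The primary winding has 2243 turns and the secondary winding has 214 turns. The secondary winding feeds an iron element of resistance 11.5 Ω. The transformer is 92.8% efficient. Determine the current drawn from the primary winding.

V_s = 240 × 214/2243 = 22.898 V.
I_s = V_s/R = 22.898/11.5 = 1.9911 A.
P_out = V_s I_s = 22.898 × 1.9911 = 45.593 W.
P_in = P_out/η = 45.593/0.928 = 49.130 W.
I_p = P_in/V_p = 49.130/240 = 0.205 A.

I_p ≈ 0.205 A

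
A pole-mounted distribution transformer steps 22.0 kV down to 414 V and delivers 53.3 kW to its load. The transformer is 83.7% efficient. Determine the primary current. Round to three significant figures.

P_in = P_out/η = 53300/0.837 = 63680 W.
I_p = P_in/V_p = 63680/22000 = 2.89 A.

I_p ≈ 2.89 A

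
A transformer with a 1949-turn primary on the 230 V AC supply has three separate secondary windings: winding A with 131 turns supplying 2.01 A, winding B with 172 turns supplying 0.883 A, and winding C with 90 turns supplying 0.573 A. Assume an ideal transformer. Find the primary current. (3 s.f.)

V_A = 230 × 131/1949 = 15.459 V; V_B = 230 × 172/1949 = 20.298 V; V_C = 230 × 90/1949 = 10.621 V.
P_out = V_A I_A + V_B I_B + V_C I_C = 15.459×2.01 + 20.298×0.883 + 10.621×0.573 = 31.073 + 17.923 + 6.0857 = 55.082 W.
Ideal ⇒ P_in = P_out, so I_p = P_out/V_p = 55.082/230 = 0.239 A.

I_p ≈ 0.239 A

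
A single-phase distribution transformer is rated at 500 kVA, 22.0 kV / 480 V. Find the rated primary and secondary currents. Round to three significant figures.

I_p ≈ 22.7 A, I_s ≈ 1040 A

I_p = S/V_p = 500000/22000 = 22.7 A.
I_s = S/V_s = 500000/480 = 1040 A.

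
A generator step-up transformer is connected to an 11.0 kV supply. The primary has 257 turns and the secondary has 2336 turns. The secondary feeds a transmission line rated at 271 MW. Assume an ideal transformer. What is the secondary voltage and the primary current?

V_s = V_p × N_s/N_p = 11000 × 2336/257 = 99984 V.
I_s = P/V_s = 2.71×10^8/99984 = 2710.4 A.
I_p = I_s × N_s/N_p = 2710.4 × 2336/257 = 24600 A.

V_s ≈ 100000 V, I_p ≈ 24600 A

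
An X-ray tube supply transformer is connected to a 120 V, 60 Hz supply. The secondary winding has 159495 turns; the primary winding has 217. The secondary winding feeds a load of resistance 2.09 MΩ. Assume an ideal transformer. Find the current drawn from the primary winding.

V_s = V_p × N_s/N_p = 120 × 159495/217 = 88200 V.
I_s = V_s/R = 88200/(2.09×10^6) = 0.042201 A.
For an ideal transformer I_p N_p = I_s N_s, so I_p = 0.042201 × 159495/217 = 31.0 A.

I_p ≈ 31.0 A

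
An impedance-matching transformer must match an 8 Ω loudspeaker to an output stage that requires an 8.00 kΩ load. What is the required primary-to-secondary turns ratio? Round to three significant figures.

Z_p/Z_s = (N_p/N_s)², so N_p/N_s = √(8000/8) = √1000 = 31.6.

N_p/N_s ≈ 31.6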